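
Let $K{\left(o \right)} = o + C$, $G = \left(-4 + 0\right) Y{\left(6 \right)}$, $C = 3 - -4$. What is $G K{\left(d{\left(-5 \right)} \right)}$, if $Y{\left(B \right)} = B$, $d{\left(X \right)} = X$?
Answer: $-48$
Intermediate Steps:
$C = 7$ ($C = 3 + 4 = 7$)
$G = -24$ ($G = \left(-4 + 0\right) 6 = \left(-4\right) 6 = -24$)
$K{\left(o \right)} = 7 + o$ ($K{\left(o \right)} = o + 7 = 7 + o$)
$G K{\left(d{\left(-5 \right)} \right)} = - 24 \left(7 - 5\right) = \left(-24\right) 2 = -48$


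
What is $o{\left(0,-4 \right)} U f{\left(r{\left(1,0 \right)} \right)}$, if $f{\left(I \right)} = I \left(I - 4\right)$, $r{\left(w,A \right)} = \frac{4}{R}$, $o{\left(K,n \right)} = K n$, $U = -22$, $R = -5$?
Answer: $0$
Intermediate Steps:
$r{\left(w,A \right)} = - \frac{4}{5}$ ($r{\left(w,A \right)} = \frac{4}{-5} = 4 \left(- \frac{1}{5}\right) = - \frac{4}{5}$)
$f{\left(I \right)} = I \left(-4 + I\right)$
$o{\left(0,-4 \right)} U f{\left(r{\left(1,0 \right)} \right)} = 0 \left(-4\right) \left(-22\right) \left(- \frac{4 \left(-4 - \frac{4}{5}\right)}{5}\right) = 0 \left(-22\right) \left(\left(- \frac{4}{5}\right) \left(- \frac{24}{5}\right)\right) = 0 \cdot \frac{96}{25} = 0$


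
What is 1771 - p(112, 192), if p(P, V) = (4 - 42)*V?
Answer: 9067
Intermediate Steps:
p(P, V) = -38*V
1771 - p(112, 192) = 1771 - (-38)*192 = 1771 - 1*(-7296) = 1771 + 7296 = 9067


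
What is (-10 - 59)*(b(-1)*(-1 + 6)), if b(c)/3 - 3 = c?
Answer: -2070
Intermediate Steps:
b(c) = 9 + 3*c
(-10 - 59)*(b(-1)*(-1 + 6)) = (-10 - 59)*((9 + 3*(-1))*(-1 + 6)) = -69*(9 - 3)*5 = -414*5 = -69*30 = -2070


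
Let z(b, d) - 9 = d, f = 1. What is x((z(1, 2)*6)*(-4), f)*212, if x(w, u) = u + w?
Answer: -55756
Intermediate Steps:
z(b, d) = 9 + d
x((z(1, 2)*6)*(-4), f)*212 = (1 + ((9 + 2)*6)*(-4))*212 = (1 + (11*6)*(-4))*212 = (1 + 66*(-4))*212 = (1 - 264)*212 = -263*212 = -55756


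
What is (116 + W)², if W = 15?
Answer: 17161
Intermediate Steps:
(116 + W)² = (116 + 15)² = 131² = 17161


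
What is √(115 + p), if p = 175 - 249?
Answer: √41 ≈ 6.4031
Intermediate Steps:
p = -74
√(115 + p) = √(115 - 74) = √41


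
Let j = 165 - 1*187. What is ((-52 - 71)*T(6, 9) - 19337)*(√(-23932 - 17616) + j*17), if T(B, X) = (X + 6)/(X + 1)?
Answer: 7301041 - 39043*I*√10387 ≈ 7.301e+6 - 3.9791e+6*I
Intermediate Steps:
T(B, X) = (6 + X)/(1 + X)
j = -22 (j = 165 - 187 = -22)
((-52 - 71)*T(6, 9) - 19337)*(√(-23932 - 17616) + j*17) = ((-52 - 71)*((6 + 9)/(1 + 9)) - 19337)*(√(-23932 - 17616) - 22*17) = (-123*15/10 - 19337)*(√(-41548) - 374) = (-123*15/10 - 19337)*(2*I*√10387 - 374) = (-123*3/2 - 19337)*(-374 + 2*I*√10387) = (-369/2 - 19337)*(-374 + 2*I*√10387) = -39043*(-374 + 2*I*√10387)/2 = 7301041 - 39043*I*√10387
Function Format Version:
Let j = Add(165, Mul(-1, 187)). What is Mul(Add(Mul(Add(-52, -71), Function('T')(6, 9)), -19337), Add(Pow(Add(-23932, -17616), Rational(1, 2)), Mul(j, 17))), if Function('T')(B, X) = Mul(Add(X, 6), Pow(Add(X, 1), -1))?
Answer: Add(7301041, Mul(-39043, I, Pow(10387, Rational(1, 2)))) ≈ Add(7.3010e+6, Mul(-3.9791e+6, I))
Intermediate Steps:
Function('T')(B, X) = Mul(Pow(Add(1, X), -1), Add(6, X)) (Function('T')(B, X) = Mul(Add(6, X), Pow(Add(1, X), -1)) = Mul(Pow(Add(1, X), -1), Add(6, X)))
j = -22 (j = Add(165, -187) = -22)
Mul(Add(Mul(Add(-52, -71), Function('T')(6, 9)), -19337), Add(Pow(Add(-23932, -17616), Rational(1, 2)), Mul(j, 17))) = Mul(Add(Mul(Add(-52, -71), Mul(Pow(Add(1, 9), -1), Add(6, 9))), -19337), Add(Pow(Add(-23932, -17616), Rational(1, 2)), Mul(-22, 17))) = Mul(Add(Mul(-123, Mul(Pow(10, -1), 15)), -19337), Add(Pow(-41548, Rational(1, 2)), -374)) = Mul(Add(Mul(-123, Mul(Rational(1, 10), 15)), -19337), Add(Mul(2, I, Pow(10387, Rational(1, 2))), -374)) = Mul(Add(Mul(-123, Rational(3, 2)), -19337), Add(-374, Mul(2, I, Pow(10387, Rational(1, 2))))) = Mul(Add(Rational(-369, 2), -19337), Add(-374, Mul(2, I, Pow(10387, Rational(1, 2))))) = Mul(Rational(-39043, 2), Add(-374, Mul(2, I, Pow(10387, Rational(1, 2))))) = Add(7301041, Mul(-39043, I, Pow(10387, Rational(1, 2))))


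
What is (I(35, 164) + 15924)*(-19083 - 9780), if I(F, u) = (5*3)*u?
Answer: -530617392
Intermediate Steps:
I(F, u) = 15*u
(I(35, 164) + 15924)*(-19083 - 9780) = (15*164 + 15924)*(-19083 - 9780) = (2460 + 15924)*(-28863) = 18384*(-28863) = -530617392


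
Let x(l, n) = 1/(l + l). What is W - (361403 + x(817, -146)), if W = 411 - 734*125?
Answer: -739780429/1634 ≈ -4.5274e+5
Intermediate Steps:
x(l, n) = 1/(2*l)
W = -91339 (W = 411 - 91750 = -91339)
W - (361403 + x(817, -146)) = -91339 - (361403 + (½)/817) = -91339 - (361403 + (½)*(1/817)) = -91339 - (361403 + 1/1634) = -91339 - 1*590532503/1634 = -91339 - 590532503/1634 = -739780429/1634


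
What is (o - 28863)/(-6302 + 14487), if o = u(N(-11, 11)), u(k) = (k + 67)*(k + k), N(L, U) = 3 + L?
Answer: -29807/8185 ≈ -3.6417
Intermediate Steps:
u(k) = 2*k*(67 + k) (u(k) = (67 + k)*(2*k) = 2*k*(67 + k))
o = -944 (o = 2*(3 - 11)*(67 + (3 - 11)) = 2*(-8)*(67 - 8) = 2*(-8)*59 = -944)
(o - 28863)/(-6302 + 14487) = (-944 - 28863)/(-6302 + 14487) = -29807/8185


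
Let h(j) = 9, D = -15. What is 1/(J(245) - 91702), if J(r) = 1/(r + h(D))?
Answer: -254/23292307 ≈ -1.0905e-5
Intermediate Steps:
J(r) = 1/(9 + r) (J(r) = 1/(r + 9) = 1/(9 + r))
1/(J(245) - 91702) = 1/(1/(9 + 245) - 91702) = 1/(1/254 - 91702) = 1/(-23292307/254) = -254/23292307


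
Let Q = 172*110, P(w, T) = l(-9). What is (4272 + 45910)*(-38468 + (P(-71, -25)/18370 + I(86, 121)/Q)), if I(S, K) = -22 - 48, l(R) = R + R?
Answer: -138622125311993/71810 ≈ -1.9304e+9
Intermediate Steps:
l(R) = 2*R
I(S, K) = -70
P(w, T) = -18 (P(w, T) = 2*(-9) = -18)
Q = 18920
(4272 + 45910)*(-38468 + (P(-71, -25)/18370 + I(86, 121)/Q)) = (4272 + 45910)*(-38468 + (-18/18370 - 70/18920)) = 50182*(-38468 + (-18*1/18370 - 70*1/18920)) = 50182*(-38468 + (-9/9185 - 7/1892)) = 50182*(-38468 - 7393/1579820) = 50182*(-60772523153/1579820) = -138622125311993/71810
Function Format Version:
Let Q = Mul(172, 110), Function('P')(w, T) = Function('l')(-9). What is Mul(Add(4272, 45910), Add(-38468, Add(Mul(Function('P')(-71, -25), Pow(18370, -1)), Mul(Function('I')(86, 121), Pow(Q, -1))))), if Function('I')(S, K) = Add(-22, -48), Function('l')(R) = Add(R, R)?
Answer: Rational(-138622125311993, 71810) ≈ -1.9304e+9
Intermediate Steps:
Function('l')(R) = Mul(2, R)
Function('I')(S, K) = -70
Function('P')(w, T) = -18 (Function('P')(w, T) = Mul(2, -9) = -18)
Q = 18920
Mul(Add(4272, 45910), Add(-38468, Add(Mul(Function('P')(-71, -25), Pow(18370, -1)), Mul(Function('I')(86, 121), Pow(Q, -1))))) = Mul(Add(4272, 45910), Add(-38468, Add(Mul(-18, Pow(18370, -1)), Mul(-70, Pow(18920, -1))))) = Mul(50182, Add(-38468, Add(Mul(-18, Rational(1, 18370)), Mul(-70, Rational(1, 18920))))) = Mul(50182, Add(-38468, Add(Rational(-9, 9185), Rational(-7, 1892)))) = Mul(50182, Add(-38468, Rational(-7393, 1579820))) = Mul(50182, Rational(-60772523153, 1579820)) = Rational(-138622125311993, 71810)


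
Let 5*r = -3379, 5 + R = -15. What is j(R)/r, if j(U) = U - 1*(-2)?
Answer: 90/3379 ≈ 0.026635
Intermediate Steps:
R = -20 (R = -5 - 15 = -20)
r = -3379/5 (r = (1/5)*(-3379) = -3379/5 ≈ -675.80)
j(U) = 2 + U (j(U) = U + 2 = 2 + U)
j(R)/r = (2 - 20)/(-3379/5) = -18*(-5/3379) = 90/3379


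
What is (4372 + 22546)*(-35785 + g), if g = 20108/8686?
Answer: -97283029826/101 ≈ -9.6320e+8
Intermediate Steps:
g = 10054/4343 (g = 20108*(1/8686) = 10054/4343 ≈ 2.3150)
(4372 + 22546)*(-35785 + g) = (4372 + 22546)*(-35785 + 10054/4343) = 26918*(-155404201/4343) = -97283029826/101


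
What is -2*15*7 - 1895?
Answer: -2105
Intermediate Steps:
-2*15*7 - 1895 = -30*7 - 1895 = -210 - 1895 = -2105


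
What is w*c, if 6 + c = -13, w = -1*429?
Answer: 8151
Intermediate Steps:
w = -429
c = -19 (c = -6 - 13 = -19)
w*c = -429*(-19) = 8151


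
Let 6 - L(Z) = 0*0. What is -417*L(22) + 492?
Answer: -2010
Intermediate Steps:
L(Z) = 6 (L(Z) = 6 - 0*0 = 6 - 1*0 = 6 + 0 = 6)
-417*L(22) + 492 = -417*6 + 492 = -2502 + 492 = -2010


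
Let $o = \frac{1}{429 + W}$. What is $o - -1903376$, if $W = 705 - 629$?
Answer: $\frac{961204881}{505} \approx 1.9034 \cdot 10^{6}$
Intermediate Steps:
$W = 76$
$o = \frac{1}{505}$ ($o = \frac{1}{429 + 76} = \frac{1}{505} \approx 0.0019802$)
$o - -1903376 = \frac{1}{505} - -1903376 = \frac{1}{505} + 1903376 = \frac{961204881}{505}$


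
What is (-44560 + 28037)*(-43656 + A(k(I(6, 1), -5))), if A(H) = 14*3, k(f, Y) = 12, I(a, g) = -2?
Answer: 720634122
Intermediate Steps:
A(H) = 42
(-44560 + 28037)*(-43656 + A(k(I(6, 1), -5))) = (-44560 + 28037)*(-43656 + 42) = -16523*(-43614) = 720634122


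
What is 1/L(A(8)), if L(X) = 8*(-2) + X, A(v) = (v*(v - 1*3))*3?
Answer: 1/104 ≈ 0.0096154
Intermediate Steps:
A(v) = 3*v*(-3 + v) (A(v) = (v*(v - 3))*3 = (v*(-3 + v))*3 = 3*v*(-3 + v))
L(X) = -16 + X
1/L(A(8)) = 1/(-16 + 3*8*(-3 + 8)) = 1/(-16 + 3*8*5) = 1/(-16 + 120) = 1/104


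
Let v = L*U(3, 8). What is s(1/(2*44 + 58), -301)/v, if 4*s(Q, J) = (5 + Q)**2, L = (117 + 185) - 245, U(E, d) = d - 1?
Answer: 534361/34020336 ≈ 0.015707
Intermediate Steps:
U(E, d) = -1 + d
L = 57 (L = 302 - 245 = 57)
s(Q, J) = (5 + Q)**2/4
v = 399 (v = 57*(-1 + 8) = 57*7 = 399)
s(1/(2*44 + 58), -301)/v = ((5 + 1/(2*44 + 58))**2/4)/399 = ((5 + 1/(88 + 58))**2/4)*(1/399) = ((5 + 1/146)**2/4)*(1/399) = ((731/146)**2/4)*(1/399) = ((1/4)*(534361/21316))*(1/399) = (534361/85264)*(1/399) = 534361/34020336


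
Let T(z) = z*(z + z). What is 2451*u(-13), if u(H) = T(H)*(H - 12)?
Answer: -20710950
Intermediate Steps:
T(z) = 2*z² (T(z) = z*(2*z) = 2*z²)
u(H) = 2*H²*(-12 + H) (u(H) = (2*H²)*(H - 12) = (2*H²)*(-12 + H) = 2*H²*(-12 + H))
2451*u(-13) = 2451*(2*(-13)²*(-12 - 13)) = 2451*(2*169*(-25)) = 2451*(-8450) = -20710950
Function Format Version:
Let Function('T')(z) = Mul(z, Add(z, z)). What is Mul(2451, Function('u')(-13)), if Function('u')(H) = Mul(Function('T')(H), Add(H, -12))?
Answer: -20710950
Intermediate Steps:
Function('T')(z) = Mul(2, Pow(z, 2)) (Function('T')(z) = Mul(z, Mul(2, z)) = Mul(2, Pow(z, 2)))
Function('u')(H) = Mul(2, Pow(H, 2), Add(-12, H)) (Function('u')(H) = Mul(Mul(2, Pow(H, 2)), Add(H, -12)) = Mul(Mul(2, Pow(H, 2)), Add(-12, H)) = Mul(2, Pow(H, 2), Add(-12, H)))
Mul(2451, Function('u')(-13)) = Mul(2451, Mul(2, Pow(-13, 2), Add(-12, -13))) = Mul(2451, Mul(2, 169, -25)) = Mul(2451, -8450) = -20710950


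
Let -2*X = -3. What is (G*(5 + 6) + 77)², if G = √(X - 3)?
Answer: 11495/2 + 847*I*√6 ≈ 5747.5 + 2074.7*I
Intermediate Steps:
X = 3/2 (X = -½*(-3) = 3/2 ≈ 1.5000)
G = I*√6/2 (G = √(3/2 - 3) = √(-3/2) = I*√6/2 ≈ 1.2247*I)
(G*(5 + 6) + 77)² = ((I*√6/2)*(5 + 6) + 77)² = ((I*√6/2)*11 + 77)² = (11*I*√6/2 + 77)² = (77 + 11*I*√6/2)²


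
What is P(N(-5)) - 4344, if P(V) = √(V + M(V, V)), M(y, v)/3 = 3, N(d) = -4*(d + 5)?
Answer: -4341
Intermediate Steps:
N(d) = -20 - 4*d (N(d) = -4*(5 + d) = -20 - 4*d)
M(y, v) = 9 (M(y, v) = 3*3 = 9)
P(V) = √(9 + V) (P(V) = √(V + 9) = √(9 + V))
P(N(-5)) - 4344 = √(9 + (-20 - 4*(-5))) - 4344 = √(9 + (-20 + 20)) - 4344 = √(9 + 0) - 4344 = √9 - 4344 = 3 - 4344 = -4341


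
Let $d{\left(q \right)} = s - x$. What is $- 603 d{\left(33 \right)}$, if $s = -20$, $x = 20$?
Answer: $24120$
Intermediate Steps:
$d{\left(q \right)} = -40$ ($d{\left(q \right)} = -20 - 20 = -40$)
$- 603 d{\left(33 \right)} = \left(-603\right) \left(-40\right) = 24120$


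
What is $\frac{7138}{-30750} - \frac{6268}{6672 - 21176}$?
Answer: $\frac{11151431}{55749750} \approx 0.20003$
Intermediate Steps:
$\frac{7138}{-30750} - \frac{6268}{6672 - 21176} = 7138 \left(- \frac{1}{30750}\right) - \frac{6268}{6672 - 21176} = - \frac{3569}{15375} - \frac{6268}{-14504} = - \frac{3569}{15375} - - \frac{1567}{3626} = - \frac{3569}{15375} + \frac{1567}{3626} = \frac{11151431}{55749750}$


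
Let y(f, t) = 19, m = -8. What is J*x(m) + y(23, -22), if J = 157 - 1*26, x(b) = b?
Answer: -1029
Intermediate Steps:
J = 131 (J = 157 - 26 = 131)
J*x(m) + y(23, -22) = 131*(-8) + 19 = -1048 + 19 = -1029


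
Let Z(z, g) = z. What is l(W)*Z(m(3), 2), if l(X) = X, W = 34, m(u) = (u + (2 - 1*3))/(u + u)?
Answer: 34/3 ≈ 11.333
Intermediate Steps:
m(u) = (-1 + u)/(2*u) (m(u) = (u + (2 - 3))/((2*u)) = (u - 1)*(1/(2*u)) = (-1 + u)*(1/(2*u)) = (-1 + u)/(2*u))
l(W)*Z(m(3), 2) = 34*((1/2)*(-1 + 3)/3) = 34*((1/2)*(1/3)*2) = 34*(1/3) = 34/3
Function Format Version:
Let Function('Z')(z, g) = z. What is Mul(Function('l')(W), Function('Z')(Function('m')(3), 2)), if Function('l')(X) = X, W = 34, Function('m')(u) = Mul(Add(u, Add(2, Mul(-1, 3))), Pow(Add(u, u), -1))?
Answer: Rational(34, 3) ≈ 11.333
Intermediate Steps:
Function('m')(u) = Mul(Rational(1, 2), Pow(u, -1), Add(-1, u)) (Function('m')(u) = Mul(Add(u, Add(2, -3)), Pow(Mul(2, u), -1)) = Mul(Add(u, -1), Mul(Rational(1, 2), Pow(u, -1))) = Mul(Add(-1, u), Mul(Rational(1, 2), Pow(u, -1))) = Mul(Rational(1, 2), Pow(u, -1), Add(-1, u)))
Mul(Function('l')(W), Function('Z')(Function('m')(3), 2)) = Mul(34, Mul(Rational(1, 2), Pow(3, -1), Add(-1, 3))) = Mul(34, Mul(Rational(1, 2), Rational(1, 3), 2)) = Mul(34, Rational(1, 3)) = Rational(34, 3)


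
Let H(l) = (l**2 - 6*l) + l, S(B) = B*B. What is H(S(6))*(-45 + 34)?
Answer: -12276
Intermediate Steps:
S(B) = B**2
H(l) = l**2 - 5*l
H(S(6))*(-45 + 34) = (6**2*(-5 + 6**2))*(-45 + 34) = (36*(-5 + 36))*(-11) = (36*31)*(-11) = 1116*(-11) = -12276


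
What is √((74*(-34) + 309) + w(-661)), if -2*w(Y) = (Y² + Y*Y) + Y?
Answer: I*√1755190/2 ≈ 662.42*I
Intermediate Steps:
w(Y) = -Y² - Y/2 (w(Y) = -((Y² + Y*Y) + Y)/2 = -((Y² + Y²) + Y)/2 = -(2*Y² + Y)/2 = -(Y + 2*Y²)/2 = -Y² - Y/2)
√((74*(-34) + 309) + w(-661)) = √((74*(-34) + 309) - 1*(-661)*(½ - 661)) = √((-2516 + 309) - 1*(-661)*(-1321/2)) = √(-2207 - 873181/2) = √(-877595/2) = I*√1755190/2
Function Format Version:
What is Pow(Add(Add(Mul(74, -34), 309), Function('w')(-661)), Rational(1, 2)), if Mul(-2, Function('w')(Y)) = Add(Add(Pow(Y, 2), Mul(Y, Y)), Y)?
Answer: Mul(Rational(1, 2), I, Pow(1755190, Rational(1, 2))) ≈ Mul(662.42, I)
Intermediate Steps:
Function('w')(Y) = Add(Mul(-1, Pow(Y, 2)), Mul(Rational(-1, 2), Y)) (Function('w')(Y) = Mul(Rational(-1, 2), Add(Add(Pow(Y, 2), Mul(Y, Y)), Y)) = Mul(Rational(-1, 2), Add(Add(Pow(Y, 2), Pow(Y, 2)), Y)) = Mul(Rational(-1, 2), Add(Mul(2, Pow(Y, 2)), Y)) = Mul(Rational(-1, 2), Add(Y, Mul(2, Pow(Y, 2)))) = Add(Mul(-1, Pow(Y, 2)), Mul(Rational(-1, 2), Y)))
Pow(Add(Add(Mul(74, -34), 309), Function('w')(-661)), Rational(1, 2)) = Pow(Add(Add(Mul(74, -34), 309), Mul(-1, -661, Add(Rational(1, 2), -661))), Rational(1, 2)) = Pow(Add(Add(-2516, 309), Mul(-1, -661, Rational(-1321, 2))), Rational(1, 2)) = Pow(Add(-2207, Rational(-873181, 2)), Rational(1, 2)) = Pow(Rational(-877595, 2), Rational(1, 2)) = Mul(Rational(1, 2), I, Pow(1755190, Rational(1, 2)))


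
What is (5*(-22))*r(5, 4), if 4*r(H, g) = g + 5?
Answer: -495/2 ≈ -247.50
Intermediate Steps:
r(H, g) = 5/4 + g/4 (r(H, g) = (g + 5)/4 = (5 + g)/4 = 5/4 + g/4)
(5*(-22))*r(5, 4) = (5*(-22))*(5/4 + (¼)*4) = -110*(5/4 + 1) = -110*9/4 = -495/2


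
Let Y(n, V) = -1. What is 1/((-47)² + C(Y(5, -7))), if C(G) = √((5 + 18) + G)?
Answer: 2209/4879659 - √22/4879659 ≈ 0.00045173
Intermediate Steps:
C(G) = √(23 + G)
1/((-47)² + C(Y(5, -7))) = 1/((-47)² + √(23 - 1)) = 1/(2209 + √22)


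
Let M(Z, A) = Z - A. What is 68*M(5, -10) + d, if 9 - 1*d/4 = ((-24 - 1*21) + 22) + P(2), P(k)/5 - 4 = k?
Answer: 1028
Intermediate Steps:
P(k) = 20 + 5*k
d = 8 (d = 36 - 4*(((-24 - 1*21) + 22) + (20 + 5*2)) = 36 - 4*(((-24 - 21) + 22) + (20 + 10)) = 36 - 4*((-45 + 22) + 30) = 36 - 4*(-23 + 30) = 36 - 4*7 = 36 - 28 = 8)
68*M(5, -10) + d = 68*(5 - 1*(-10)) + 8 = 68*(5 + 10) + 8 = 68*15 + 8 = 1020 + 8 = 1028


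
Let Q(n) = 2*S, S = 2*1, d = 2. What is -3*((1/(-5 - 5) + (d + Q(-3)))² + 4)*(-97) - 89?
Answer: 1120471/100 ≈ 11205.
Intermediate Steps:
S = 2
Q(n) = 4 (Q(n) = 2*2 = 4)
-3*((1/(-5 - 5) + (d + Q(-3)))² + 4)*(-97) - 89 = -3*((1/(-5 - 5) + (2 + 4))² + 4)*(-97) - 89 = -3*((1/(-10) + 6)² + 4)*(-97) - 89 = -3*((-⅒ + 6)² + 4)*(-97) - 89 = -3*((59/10)² + 4)*(-97) - 89 = -3*(3481/100 + 4)*(-97) - 89 = -3*3881/100*(-97) - 89 = -11643/100*(-97) - 89 = 1129371/100 - 89 = 1120471/100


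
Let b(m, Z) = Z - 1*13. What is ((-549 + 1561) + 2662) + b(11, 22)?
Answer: 3683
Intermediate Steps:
b(m, Z) = -13 + Z (b(m, Z) = Z - 13 = -13 + Z)
((-549 + 1561) + 2662) + b(11, 22) = ((-549 + 1561) + 2662) + (-13 + 22) = (1012 + 2662) + 9 = 3674 + 9 = 3683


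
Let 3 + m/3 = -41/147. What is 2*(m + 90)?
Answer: 7856/49 ≈ 160.33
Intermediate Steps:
m = -482/49 (m = -9 + 3*(-41/147) = -9 - 41/49 = -482/49 ≈ -9.8367)
2*(m + 90) = 2*(-482/49 + 90) = 2*(3928/49) = 7856/49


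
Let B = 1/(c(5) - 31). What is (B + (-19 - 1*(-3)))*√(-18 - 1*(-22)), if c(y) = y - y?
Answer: -994/31 ≈ -32.065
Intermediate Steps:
c(y) = 0
B = -1/31 (B = 1/(0 - 31) = 1/(-31) = -1/31 ≈ -0.032258)
(B + (-19 - 1*(-3)))*√(-18 - 1*(-22)) = (-1/31 + (-19 - 1*(-3)))*√(-18 - 1*(-22)) = (-1/31 + (-19 + 3))*√(-18 + 22) = (-1/31 - 16)*√4 = -497/31*2 = -994/31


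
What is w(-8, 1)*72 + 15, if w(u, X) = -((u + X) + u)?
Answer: 1095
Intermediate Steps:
w(u, X) = -X - 2*u (w(u, X) = -((X + u) + u) = -(X + 2*u) = -X - 2*u)
w(-8, 1)*72 + 15 = (-1*1 - 2*(-8))*72 + 15 = (-1 + 16)*72 + 15 = 15*72 + 15 = 1080 + 15 = 1095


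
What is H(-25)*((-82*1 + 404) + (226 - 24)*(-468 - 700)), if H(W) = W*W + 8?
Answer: -149143662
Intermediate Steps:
H(W) = 8 + W² (H(W) = W² + 8 = 8 + W²)
H(-25)*((-82*1 + 404) + (226 - 24)*(-468 - 700)) = (8 + (-25)²)*((-82*1 + 404) + (226 - 24)*(-468 - 700)) = (8 + 625)*((-82 + 404) + 202*(-1168)) = 633*(322 - 235936) = 633*(-235614) = -149143662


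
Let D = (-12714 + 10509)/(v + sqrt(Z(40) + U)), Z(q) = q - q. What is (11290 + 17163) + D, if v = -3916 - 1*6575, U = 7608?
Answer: 1043791533308/36684491 + 1470*sqrt(1902)/36684491 ≈ 28453.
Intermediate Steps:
Z(q) = 0
v = -10491 (v = -3916 - 6575 = -10491)
D = -2205/(-10491 + 2*sqrt(1902)) (D = (-12714 + 10509)/(-10491 + sqrt(0 + 7608)) = -2205/(-10491 + sqrt(7608)) = -2205/(-10491 + 2*sqrt(1902)) ≈ 0.21194)
(11290 + 17163) + D = (11290 + 17163) + (7710885/36684491 + 1470*sqrt(1902)/36684491) = 28453 + (7710885/36684491 + 1470*sqrt(1902)/36684491) = 1043791533308/36684491 + 1470*sqrt(1902)/36684491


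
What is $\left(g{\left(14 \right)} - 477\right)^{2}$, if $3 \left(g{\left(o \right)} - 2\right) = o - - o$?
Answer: $\frac{1951609}{9} \approx 2.1685 \cdot 10^{5}$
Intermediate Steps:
$g{\left(o \right)} = 2 + \frac{2 o}{3}$ ($g{\left(o \right)} = 2 + \frac{o - - o}{3} = 2 + \frac{o + o}{3} = 2 + \frac{2 o}{3}$)
$\left(g{\left(14 \right)} - 477\right)^{2} = \left(\left(2 + \frac{2}{3} \cdot 14\right) - 477\right)^{2} = \left(\left(2 + \frac{28}{3}\right) - 477\right)^{2} = \left(\frac{34}{3} - 477\right)^{2} = \left(- \frac{1397}{3}\right)^{2} = \frac{1951609}{9}$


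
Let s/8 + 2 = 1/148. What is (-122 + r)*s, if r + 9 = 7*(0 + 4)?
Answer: 60770/37 ≈ 1642.4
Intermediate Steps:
r = 19 (r = -9 + 7*(0 + 4) = -9 + 7*4 = -9 + 28 = 19)
s = -590/37 (s = -16 + 8/148 = -16 + 8*(1/148) = -16 + 2/37 = -590/37 ≈ -15.946)
(-122 + r)*s = (-122 + 19)*(-590/37) = -103*(-590/37) = 60770/37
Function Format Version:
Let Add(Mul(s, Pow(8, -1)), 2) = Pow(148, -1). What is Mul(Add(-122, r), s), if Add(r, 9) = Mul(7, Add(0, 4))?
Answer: Rational(60770, 37) ≈ 1642.4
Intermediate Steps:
r = 19 (r = Add(-9, Mul(7, Add(0, 4))) = Add(-9, Mul(7, 4)) = Add(-9, 28) = 19)
s = Rational(-590, 37) (s = Add(-16, Mul(8, Pow(148, -1))) = Add(-16, Mul(8, Rational(1, 148))) = Add(-16, Rational(2, 37)) = Rational(-590, 37) ≈ -15.946)
Mul(Add(-122, r), s) = Mul(Add(-122, 19), Rational(-590, 37)) = Mul(-103, Rational(-590, 37)) = Rational(60770, 37)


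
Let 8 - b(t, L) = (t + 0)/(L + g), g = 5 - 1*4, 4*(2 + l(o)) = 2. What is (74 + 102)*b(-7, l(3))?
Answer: -1056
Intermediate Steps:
l(o) = -3/2 (l(o) = -2 + (¼)*2 = -2 + ½ = -3/2)
g = 1 (g = 5 - 4 = 1)
b(t, L) = 8 - t/(1 + L) (b(t, L) = 8 - (t + 0)/(L + 1) = 8 - t/(1 + L))
(74 + 102)*b(-7, l(3)) = (74 + 102)*((8 - 1*(-7) + 8*(-3/2))/(1 - 3/2)) = 176*((8 + 7 - 12)/(-½)) = 176*(-2*3) = 176*(-6) = -1056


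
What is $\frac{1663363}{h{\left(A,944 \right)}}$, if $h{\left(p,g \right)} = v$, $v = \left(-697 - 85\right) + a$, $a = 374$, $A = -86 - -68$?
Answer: $- \frac{1663363}{408} \approx -4076.9$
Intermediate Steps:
$A = -18$ ($A = -86 + 68 = -18$)
$v = -408$ ($v = \left(-697 - 85\right) + 374 = -782 + 374 = -408$)
$h{\left(p,g \right)} = -408$
$\frac{1663363}{h{\left(A,944 \right)}} = \frac{1663363}{-408} = 1663363 \left(- \frac{1}{408}\right) = - \frac{1663363}{408}$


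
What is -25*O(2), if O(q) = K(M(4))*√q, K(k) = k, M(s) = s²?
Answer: -400*√2 ≈ -565.69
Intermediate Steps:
O(q) = 16*√q (O(q) = 4²*√q = 16*√q)
-25*O(2) = -400*√2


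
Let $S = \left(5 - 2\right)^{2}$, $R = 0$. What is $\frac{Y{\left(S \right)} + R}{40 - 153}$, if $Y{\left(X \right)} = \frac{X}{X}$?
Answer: $- \frac{1}{113} \approx -0.0088496$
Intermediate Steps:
$S = 9$ ($S = 3^{2} = 9$)
$Y{\left(X \right)} = 1$
$\frac{Y{\left(S \right)} + R}{40 - 153} = \frac{1 + 0}{40 - 153} = \frac{1}{-113} \cdot 1 = \left(- \frac{1}{113}\right) 1 = - \frac{1}{113}$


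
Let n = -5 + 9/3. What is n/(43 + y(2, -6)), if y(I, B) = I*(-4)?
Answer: -2/35 ≈ -0.057143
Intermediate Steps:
y(I, B) = -4*I
n = -2 (n = -5 + 9*(⅓) = -5 + 3 = -2)
n/(43 + y(2, -6)) = -2/(43 - 4*2) = -2/(43 - 8) = -2/35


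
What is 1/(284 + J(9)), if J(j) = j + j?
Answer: 1/302 ≈ 0.0033113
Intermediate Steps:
J(j) = 2*j
1/(284 + J(9)) = 1/(284 + 2*9) = 1/(284 + 18) = 1/302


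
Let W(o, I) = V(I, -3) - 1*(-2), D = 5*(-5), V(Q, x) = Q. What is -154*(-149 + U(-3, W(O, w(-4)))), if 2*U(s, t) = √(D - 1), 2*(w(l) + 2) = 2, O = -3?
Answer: 22946 - 77*I*√26 ≈ 22946.0 - 392.62*I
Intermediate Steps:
D = -25
w(l) = -1 (w(l) = -2 + (½)*2 = -2 + 1 = -1)
W(o, I) = 2 + I (W(o, I) = I - 1*(-2) = I + 2 = 2 + I)
U(s, t) = I*√26/2 (U(s, t) = √(-25 - 1)/2 = √(-26)/2 = (I*√26)/2 = I*√26/2)
-154*(-149 + U(-3, W(O, w(-4)))) = -154*(-149 + I*√26/2) = 22946 - 77*I*√26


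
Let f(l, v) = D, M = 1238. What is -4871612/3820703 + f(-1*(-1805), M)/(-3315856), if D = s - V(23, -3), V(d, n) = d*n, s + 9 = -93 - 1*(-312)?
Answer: -16154629856009/12668900966768 ≈ -1.2751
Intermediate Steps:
s = 210 (s = -9 + (-93 - 1*(-312)) = -9 + (-93 + 312) = -9 + 219 = 210)
D = 279 (D = 210 - 23*(-3) = 210 - 1*(-69) = 210 + 69 = 279)
f(l, v) = 279
-4871612/3820703 + f(-1*(-1805), M)/(-3315856) = -4871612/3820703 + 279/(-3315856) = -4871612*1/3820703 + 279*(-1/3315856) = -4871612/3820703 - 279/3315856 = -16154629856009/12668900966768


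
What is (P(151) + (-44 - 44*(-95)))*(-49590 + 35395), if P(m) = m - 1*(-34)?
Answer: -61336595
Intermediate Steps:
P(m) = 34 + m (P(m) = m + 34 = 34 + m)
(P(151) + (-44 - 44*(-95)))*(-49590 + 35395) = ((34 + 151) + (-44 - 44*(-95)))*(-49590 + 35395) = (185 + (-44 + 4180))*(-14195) = (185 + 4136)*(-14195) = 4321*(-14195) = -61336595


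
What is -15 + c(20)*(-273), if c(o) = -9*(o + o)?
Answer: 98265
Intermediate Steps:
c(o) = -18*o
-15 + c(20)*(-273) = -15 - 18*20*(-273) = -15 - 360*(-273) = -15 + 98280 = 98265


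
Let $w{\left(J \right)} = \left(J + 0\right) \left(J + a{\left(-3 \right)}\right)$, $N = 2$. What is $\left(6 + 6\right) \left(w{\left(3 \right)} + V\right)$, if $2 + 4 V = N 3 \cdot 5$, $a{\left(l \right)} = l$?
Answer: $84$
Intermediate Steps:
$w{\left(J \right)} = J \left(-3 + J\right)$ ($w{\left(J \right)} = \left(J + 0\right) \left(J - 3\right) = J \left(-3 + J\right)$)
$V = 7$ ($V = - \frac{1}{2} + \frac{2 \cdot 3 \cdot 5}{4} = - \frac{1}{2} + \frac{6 \cdot 5}{4} = - \frac{1}{2} + \frac{1}{4} \cdot 30 = - \frac{1}{2} + \frac{15}{2} = 7$)
$\left(6 + 6\right) \left(w{\left(3 \right)} + V\right) = \left(6 + 6\right) \left(3 \left(-3 + 3\right) + 7\right) = 12 \left(3 \cdot 0 + 7\right) = 12 \left(0 + 7\right) = 12 \cdot 7 = 84$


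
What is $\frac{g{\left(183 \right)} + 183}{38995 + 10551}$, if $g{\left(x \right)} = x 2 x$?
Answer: $\frac{67161}{49546} \approx 1.3555$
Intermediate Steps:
$g{\left(x \right)} = 2 x^{2}$ ($g{\left(x \right)} = 2 x x = 2 x^{2}$)
$\frac{g{\left(183 \right)} + 183}{38995 + 10551} = \frac{2 \cdot 183^{2} + 183}{38995 + 10551} = \frac{2 \cdot 33489 + 183}{49546} = \left(66978 + 183\right) \frac{1}{49546} = 67161 \cdot \frac{1}{49546} = \frac{67161}{49546}$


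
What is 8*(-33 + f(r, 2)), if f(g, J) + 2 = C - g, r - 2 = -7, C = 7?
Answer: -184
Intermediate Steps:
r = -5 (r = 2 - 7 = -5)
f(g, J) = 5 - g (f(g, J) = -2 + (7 - g) = 5 - g)
8*(-33 + f(r, 2)) = 8*(-33 + (5 - 1*(-5))) = 8*(-33 + (5 + 5)) = 8*(-33 + 10) = 8*(-23) = -184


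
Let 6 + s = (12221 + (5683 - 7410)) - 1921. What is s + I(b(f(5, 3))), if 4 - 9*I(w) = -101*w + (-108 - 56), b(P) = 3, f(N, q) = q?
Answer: 25858/3 ≈ 8619.3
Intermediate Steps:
I(w) = 56/3 + 101*w/9 (I(w) = 4/9 - (-101*w + (-108 - 56))/9 = 4/9 - (-101*w - 164)/9 = 4/9 - (-164 - 101*w)/9 = 4/9 + (164/9 + 101*w/9) = 56/3 + 101*w/9)
s = 8567 (s = -6 + ((12221 + (5683 - 7410)) - 1921) = -6 + ((12221 - 1727) - 1921) = -6 + (10494 - 1921) = -6 + 8573 = 8567)
s + I(b(f(5, 3))) = 8567 + (56/3 + (101/9)*3) = 8567 + (56/3 + 101/3) = 8567 + 157/3 = 25858/3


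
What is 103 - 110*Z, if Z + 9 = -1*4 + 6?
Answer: 873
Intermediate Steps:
Z = -7 (Z = -9 + (-1*4 + 6) = -9 + (-4 + 6) = -9 + 2 = -7)
103 - 110*Z = 103 - 110*(-7) = 103 + 770 = 873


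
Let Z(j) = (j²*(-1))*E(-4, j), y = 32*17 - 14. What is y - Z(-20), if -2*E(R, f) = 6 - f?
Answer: -4670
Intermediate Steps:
E(R, f) = -3 + f/2 (E(R, f) = -(6 - f)/2 = -3 + f/2)
y = 530 (y = 544 - 14 = 530)
Z(j) = -j²*(-3 + j/2) (Z(j) = (j²*(-1))*(-3 + j/2) = (-j²)*(-3 + j/2) = -j²*(-3 + j/2))
y - Z(-20) = 530 - (-20)²*(6 - 1*(-20))/2 = 530 - 400*(6 + 20)/2 = 530 - 400*26/2 = 530 - 1*5200 = 530 - 5200 = -4670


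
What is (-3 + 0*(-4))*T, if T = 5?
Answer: -15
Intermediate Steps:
(-3 + 0*(-4))*T = (-3 + 0*(-4))*5 = (-3 + 0)*5 = -3*5 = -15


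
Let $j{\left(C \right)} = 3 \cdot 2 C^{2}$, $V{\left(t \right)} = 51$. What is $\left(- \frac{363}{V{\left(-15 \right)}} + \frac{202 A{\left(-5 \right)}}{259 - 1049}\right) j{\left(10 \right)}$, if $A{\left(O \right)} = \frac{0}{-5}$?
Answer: $- \frac{72600}{17} \approx -4270.6$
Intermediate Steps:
$A{\left(O \right)} = 0$ ($A{\left(O \right)} = 0 \left(- \frac{1}{5}\right) = 0$)
$j{\left(C \right)} = 6 C^{2}$
$\left(- \frac{363}{V{\left(-15 \right)}} + \frac{202 A{\left(-5 \right)}}{259 - 1049}\right) j{\left(10 \right)} = \left(- \frac{363}{51} + \frac{202 \cdot 0}{259 - 1049}\right) 6 \cdot 10^{2} = \left(\left(-363\right) \frac{1}{51} + \frac{0}{259 - 1049}\right) 6 \cdot 100 = \left(- \frac{121}{17} + \frac{0}{-790}\right) 600 = \left(- \frac{121}{17} + 0 \left(- \frac{1}{790}\right)\right) 600 = \left(- \frac{121}{17} + 0\right) 600 = \left(- \frac{121}{17}\right) 600 = - \frac{72600}{17}$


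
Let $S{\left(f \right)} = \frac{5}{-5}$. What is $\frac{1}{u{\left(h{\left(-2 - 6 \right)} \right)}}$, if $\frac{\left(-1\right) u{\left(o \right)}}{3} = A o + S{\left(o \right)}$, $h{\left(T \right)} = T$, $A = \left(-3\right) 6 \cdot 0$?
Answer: $\frac{1}{3} \approx 0.33333$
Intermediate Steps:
$A = 0$ ($A = \left(-18\right) 0 = 0$)
$S{\left(f \right)} = -1$ ($S{\left(f \right)} = 5 \left(- \frac{1}{5}\right) = -1$)
$u{\left(o \right)} = 3$ ($u{\left(o \right)} = - 3 \left(0 o - 1\right) = - 3 \left(0 - 1\right) = \left(-3\right) \left(-1\right) = 3$)
$\frac{1}{u{\left(h{\left(-2 - 6 \right)} \right)}} = \frac{1}{3}$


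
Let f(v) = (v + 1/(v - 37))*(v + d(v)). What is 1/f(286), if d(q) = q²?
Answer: 249/5845469630 ≈ 4.2597e-8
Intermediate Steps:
f(v) = (v + v²)*(v + 1/(-37 + v)) (f(v) = (v + 1/(v - 37))*(v + v²) = (v + 1/(-37 + v))*(v + v²) = (v + v²)*(v + 1/(-37 + v)))
1/f(286) = 1/(286*(1 + 286³ - 36*286 - 36*286²)/(-37 + 286)) = 1/(286*(1 + 23393656 - 10296 - 36*81796)/249) = 1/(286*(1/249)*(1 + 23393656 - 10296 - 2944656)) = 1/(286*(1/249)*20438705) = 1/(5845469630/249) = 249/5845469630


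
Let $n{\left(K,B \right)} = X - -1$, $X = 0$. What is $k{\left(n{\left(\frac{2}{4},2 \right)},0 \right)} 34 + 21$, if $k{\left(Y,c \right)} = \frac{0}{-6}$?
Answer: $21$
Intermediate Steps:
$n{\left(K,B \right)} = 1$ ($n{\left(K,B \right)} = 0 - -1 = 0 + 1 = 1$)
$k{\left(Y,c \right)} = 0$ ($k{\left(Y,c \right)} = 0 \left(- \frac{1}{6}\right) = 0$)
$k{\left(n{\left(\frac{2}{4},2 \right)},0 \right)} 34 + 21 = 0 \cdot 34 + 21 = 0 + 21 = 21$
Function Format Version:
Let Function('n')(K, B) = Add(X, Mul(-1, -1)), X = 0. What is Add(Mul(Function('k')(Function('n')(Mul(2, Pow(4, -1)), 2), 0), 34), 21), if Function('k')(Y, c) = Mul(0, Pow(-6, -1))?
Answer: 21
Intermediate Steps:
Function('n')(K, B) = 1 (Function('n')(K, B) = Add(0, Mul(-1, -1)) = Add(0, 1) = 1)
Function('k')(Y, c) = 0 (Function('k')(Y, c) = Mul(0, Rational(-1, 6)) = 0)
Add(Mul(Function('k')(Function('n')(Mul(2, Pow(4, -1)), 2), 0), 34), 21) = Add(Mul(0, 34), 21) = Add(0, 21) = 21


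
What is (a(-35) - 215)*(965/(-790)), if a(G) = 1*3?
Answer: 20458/79 ≈ 258.96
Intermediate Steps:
a(G) = 3
(a(-35) - 215)*(965/(-790)) = (3 - 215)*(965/(-790)) = -204580*(-1)/790 = -212*(-193/158) = 20458/79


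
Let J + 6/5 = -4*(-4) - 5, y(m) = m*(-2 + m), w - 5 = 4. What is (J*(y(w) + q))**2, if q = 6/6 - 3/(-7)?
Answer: 9966649/25 ≈ 3.9867e+5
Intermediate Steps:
w = 9 (w = 5 + 4 = 9)
q = 10/7 (q = 6*(1/6) - 3*(-1/7) = 1 + 3/7 = 10/7 ≈ 1.4286)
J = 49/5 (J = -6/5 + (-4*(-4) - 5) = -6/5 + (16 - 5) = -6/5 + 11 = 49/5 ≈ 9.8000)
(J*(y(w) + q))**2 = (49*(9*(-2 + 9) + 10/7)/5)**2 = (49*(9*7 + 10/7)/5)**2 = (49*(63 + 10/7)/5)**2 = ((49/5)*(451/7))**2 = (3157/5)**2 = 9966649/25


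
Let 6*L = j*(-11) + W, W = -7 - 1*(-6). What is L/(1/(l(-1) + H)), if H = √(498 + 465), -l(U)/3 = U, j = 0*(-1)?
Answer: -½ - √107/2 ≈ -5.6720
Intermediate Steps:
W = -1 (W = -7 + 6 = -1)
j = 0
l(U) = -3*U
H = 3*√107 (H = √963 = 3*√107 ≈ 31.032)
L = -⅙ (L = (0*(-11) - 1)/6 = (0 - 1)/6 = (⅙)*(-1) = -⅙ ≈ -0.16667)
L/(1/(l(-1) + H)) = -(½ + √107/2) = -(3 + 3*√107)/6 = -½ - √107/2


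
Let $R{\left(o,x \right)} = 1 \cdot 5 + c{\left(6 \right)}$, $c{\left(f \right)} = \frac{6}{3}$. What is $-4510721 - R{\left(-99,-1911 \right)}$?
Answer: $-4510728$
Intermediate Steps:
$c{\left(f \right)} = 2$ ($c{\left(f \right)} = 6 \cdot \frac{1}{3} = 2$)
$R{\left(o,x \right)} = 7$ ($R{\left(o,x \right)} = 1 \cdot 5 + 2 = 5 + 2 = 7$)
$-4510721 - R{\left(-99,-1911 \right)} = -4510721 - 7 = -4510728$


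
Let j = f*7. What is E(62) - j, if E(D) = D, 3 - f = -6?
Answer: -1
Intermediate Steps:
f = 9 (f = 3 - 1*(-6) = 3 + 6 = 9)
j = 63 (j = 9*7 = 63)
E(62) - j = 62 - 1*63 = 62 - 63 = -1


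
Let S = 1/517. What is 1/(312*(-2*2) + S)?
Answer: -517/645215 ≈ -0.00080128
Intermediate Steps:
S = 1/517 ≈ 0.0019342
1/(312*(-2*2) + S) = 1/(312*(-2*2) + 1/517) = 1/(312*(-4) + 1/517) = 1/(-1248 + 1/517) = 1/(-645215/517) = -517/645215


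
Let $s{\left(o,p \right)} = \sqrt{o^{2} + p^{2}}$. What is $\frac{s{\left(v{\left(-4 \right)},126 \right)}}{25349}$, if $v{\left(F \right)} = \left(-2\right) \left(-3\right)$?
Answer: $\frac{6 \sqrt{442}}{25349} \approx 0.0049762$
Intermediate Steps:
$v{\left(F \right)} = 6$
$\frac{s{\left(v{\left(-4 \right)},126 \right)}}{25349} = \frac{\sqrt{6^{2} + 126^{2}}}{25349} = \sqrt{36 + 15876} \cdot \frac{1}{25349} = \sqrt{15912} \cdot \frac{1}{25349} = 6 \sqrt{442} \cdot \frac{1}{25349} = \frac{6 \sqrt{442}}{25349}$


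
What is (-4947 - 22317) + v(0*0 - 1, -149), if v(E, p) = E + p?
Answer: -27414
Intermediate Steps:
(-4947 - 22317) + v(0*0 - 1, -149) = (-4947 - 22317) + ((0*0 - 1) - 149) = -27264 + ((0 - 1) - 149) = -27264 + (-1 - 149) = -27264 - 150 = -27414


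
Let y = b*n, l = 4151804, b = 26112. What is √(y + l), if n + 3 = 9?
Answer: 2*√1077119 ≈ 2075.7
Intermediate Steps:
n = 6 (n = -3 + 9 = 6)
y = 156672 (y = 26112*6 = 156672)
√(y + l) = √(156672 + 4151804) = √4308476 = 2*√1077119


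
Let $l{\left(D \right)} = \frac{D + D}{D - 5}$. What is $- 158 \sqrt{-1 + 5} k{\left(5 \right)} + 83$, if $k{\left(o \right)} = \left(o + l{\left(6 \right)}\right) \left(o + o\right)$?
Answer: $-53637$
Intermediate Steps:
$l{\left(D \right)} = \frac{2 D}{-5 + D}$
$k{\left(o \right)} = 2 o \left(12 + o\right)$ ($k{\left(o \right)} = \left(o + 2 \cdot 6 \frac{1}{-5 + 6}\right) \left(o + o\right) = \left(o + 2 \cdot 6 \cdot 1^{-1}\right) 2 o = \left(o + 2 \cdot 6 \cdot 1\right) 2 o = \left(o + 12\right) 2 o = \left(12 + o\right) 2 o = 2 o \left(12 + o\right)$)
$- 158 \sqrt{-1 + 5} k{\left(5 \right)} + 83 = - 158 \sqrt{-1 + 5} \cdot 2 \cdot 5 \left(12 + 5\right) + 83 = - 158 \sqrt{4} \cdot 2 \cdot 5 \cdot 17 + 83 = - 158 \cdot 2 \cdot 170 + 83 = \left(-158\right) 340 + 83 = -53720 + 83 = -53637$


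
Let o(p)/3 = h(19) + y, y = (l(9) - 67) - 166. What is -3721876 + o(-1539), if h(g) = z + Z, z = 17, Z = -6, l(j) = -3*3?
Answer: -3722569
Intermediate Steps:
l(j) = -9
y = -242 (y = (-9 - 67) - 166 = -76 - 166 = -242)
h(g) = 11 (h(g) = 17 - 6 = 11)
o(p) = -693 (o(p) = 3*(11 - 242) = 3*(-231) = -693)
-3721876 + o(-1539) = -3721876 - 693 = -3722569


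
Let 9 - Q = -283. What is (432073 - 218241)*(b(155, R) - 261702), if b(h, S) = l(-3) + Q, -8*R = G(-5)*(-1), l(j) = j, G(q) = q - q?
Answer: -55898464616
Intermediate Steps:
G(q) = 0
R = 0 (R = -0*(-1) = -1/8*0 = 0)
Q = 292 (Q = 9 - 1*(-283) = 9 + 283 = 292)
b(h, S) = 289 (b(h, S) = -3 + 292 = 289)
(432073 - 218241)*(b(155, R) - 261702) = (432073 - 218241)*(289 - 261702) = 213832*(-261413) = -55898464616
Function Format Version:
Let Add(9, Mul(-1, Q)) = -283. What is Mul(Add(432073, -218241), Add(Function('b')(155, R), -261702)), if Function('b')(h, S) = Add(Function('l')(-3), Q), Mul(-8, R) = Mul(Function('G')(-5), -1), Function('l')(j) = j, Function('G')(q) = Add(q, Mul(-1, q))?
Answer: -55898464616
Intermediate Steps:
Function('G')(q) = 0
R = 0 (R = Mul(Rational(-1, 8), Mul(0, -1)) = Mul(Rational(-1, 8), 0) = 0)
Q = 292 (Q = Add(9, Mul(-1, -283)) = Add(9, 283) = 292)
Function('b')(h, S) = 289 (Function('b')(h, S) = Add(-3, 292) = 289)
Mul(Add(432073, -218241), Add(Function('b')(155, R), -261702)) = Mul(Add(432073, -218241), Add(289, -261702)) = Mul(213832, -261413) = -55898464616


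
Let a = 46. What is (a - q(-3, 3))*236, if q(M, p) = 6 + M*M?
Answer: 7316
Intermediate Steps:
q(M, p) = 6 + M**2
(a - q(-3, 3))*236 = (46 - (6 + (-3)**2))*236 = (46 - (6 + 9))*236 = (46 - 1*15)*236 = (46 - 15)*236 = 31*236 = 7316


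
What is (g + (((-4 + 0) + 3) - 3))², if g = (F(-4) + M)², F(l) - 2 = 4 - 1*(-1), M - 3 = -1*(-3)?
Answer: 27225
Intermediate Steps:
M = 6 (M = 3 - 1*(-3) = 3 + 3 = 6)
F(l) = 7 (F(l) = 2 + (4 - 1*(-1)) = 2 + (4 + 1) = 2 + 5 = 7)
g = 169 (g = (7 + 6)² = 13² = 169)
(g + (((-4 + 0) + 3) - 3))² = (169 + (((-4 + 0) + 3) - 3))² = (169 + ((-4 + 3) - 3))² = (169 + (-1 - 3))² = (169 - 4)² = 165² = 27225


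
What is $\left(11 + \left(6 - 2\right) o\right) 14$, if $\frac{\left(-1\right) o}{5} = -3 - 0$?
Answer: $994$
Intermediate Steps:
$o = 15$ ($o = - 5 \left(-3 - 0\right) = - 5 \left(-3 + 0\right) = \left(-5\right) \left(-3\right) = 15$)
$\left(11 + \left(6 - 2\right) o\right) 14 = \left(11 + \left(6 - 2\right) 15\right) 14 = \left(11 + 4 \cdot 15\right) 14 = \left(11 + 60\right) 14 = 71 \cdot 14 = 994$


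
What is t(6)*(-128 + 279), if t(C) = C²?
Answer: 5436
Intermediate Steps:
t(6)*(-128 + 279) = 6²*(-128 + 279) = 36*151 = 5436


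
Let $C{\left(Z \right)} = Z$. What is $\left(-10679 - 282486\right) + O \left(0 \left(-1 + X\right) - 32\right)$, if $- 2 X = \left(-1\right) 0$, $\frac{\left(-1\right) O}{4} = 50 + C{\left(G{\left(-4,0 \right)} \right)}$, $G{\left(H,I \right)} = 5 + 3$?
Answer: $-285741$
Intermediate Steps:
$G{\left(H,I \right)} = 8$
$O = -232$ ($O = - 4 \left(50 + 8\right) = \left(-4\right) 58 = -232$)
$X = 0$ ($X = - \frac{\left(-1\right) 0}{2} = \left(- \frac{1}{2}\right) 0 = 0$)
$\left(-10679 - 282486\right) + O \left(0 \left(-1 + X\right) - 32\right) = \left(-10679 - 282486\right) - 232 \left(0 \left(-1 + 0\right) - 32\right) = -293165 - 232 \left(0 \left(-1\right) - 32\right) = -293165 - 232 \left(0 - 32\right) = -293165 - -7424 = -293165 + 7424 = -285741$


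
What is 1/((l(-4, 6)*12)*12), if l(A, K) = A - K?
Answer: -1/1440 ≈ -0.00069444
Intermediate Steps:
1/((l(-4, 6)*12)*12) = 1/(((-4 - 1*6)*12)*12) = 1/(((-4 - 6)*12)*12) = 1/(-10*12*12) = 1/(-120*12) = 1/(-1440) = -1/1440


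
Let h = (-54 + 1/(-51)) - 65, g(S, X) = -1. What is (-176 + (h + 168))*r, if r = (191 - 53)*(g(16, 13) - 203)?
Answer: 3575856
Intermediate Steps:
r = -28152 (r = (191 - 53)*(-1 - 203) = 138*(-204) = -28152)
h = -6070/51 (h = (-54 - 1/51) - 65 = -2755/51 - 65 = -6070/51 ≈ -119.02)
(-176 + (h + 168))*r = (-176 + (-6070/51 + 168))*(-28152) = (-176 + 2498/51)*(-28152) = -6478/51*(-28152) = 3575856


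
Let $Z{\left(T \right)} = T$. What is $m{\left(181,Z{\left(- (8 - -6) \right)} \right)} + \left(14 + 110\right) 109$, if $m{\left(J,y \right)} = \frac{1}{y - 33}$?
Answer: $\frac{635251}{47} \approx 13516.0$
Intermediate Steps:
$m{\left(J,y \right)} = \frac{1}{-33 + y}$
$m{\left(181,Z{\left(- (8 - -6) \right)} \right)} + \left(14 + 110\right) 109 = \frac{1}{-33 - \left(8 - -6\right)} + \left(14 + 110\right) 109 = \frac{1}{-33 - \left(8 + 6\right)} + 124 \cdot 109 = \frac{1}{-33 - 14} + 13516 = \frac{1}{-47} + 13516 = - \frac{1}{47} + 13516 = \frac{635251}{47}$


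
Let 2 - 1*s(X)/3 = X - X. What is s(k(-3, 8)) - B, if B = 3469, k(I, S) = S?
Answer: -3463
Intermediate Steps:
s(X) = 6 (s(X) = 6 - 3*(X - X) = 6 - 3*0 = 6 + 0 = 6)
s(k(-3, 8)) - B = 6 - 1*3469 = 6 - 3469 = -3463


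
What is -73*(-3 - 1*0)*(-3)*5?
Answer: -3285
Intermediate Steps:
-73*(-3 - 1*0)*(-3)*5 = -73*(-3 + 0)*(-3)*5 = -73*(-3*(-3))*5 = -657*5 = -73*45 = -3285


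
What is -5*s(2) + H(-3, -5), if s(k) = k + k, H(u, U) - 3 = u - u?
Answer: -17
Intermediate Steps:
H(u, U) = 3 (H(u, U) = 3 + (u - u) = 3 + 0 = 3)
s(k) = 2*k
-5*s(2) + H(-3, -5) = -10*2 + 3 = -5*4 + 3 = -20 + 3 = -17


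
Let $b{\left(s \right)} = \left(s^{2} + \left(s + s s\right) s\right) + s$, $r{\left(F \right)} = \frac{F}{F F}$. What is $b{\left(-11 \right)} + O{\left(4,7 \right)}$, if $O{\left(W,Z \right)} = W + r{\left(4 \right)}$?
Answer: $- \frac{4383}{4} \approx -1095.8$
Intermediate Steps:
$r{\left(F \right)} = \frac{1}{F}$ ($r{\left(F \right)} = \frac{F}{F^{2}} = \frac{1}{F}$)
$b{\left(s \right)} = s + s^{2} + s \left(s + s^{2}\right)$ ($b{\left(s \right)} = \left(s^{2} + \left(s + s^{2}\right) s\right) + s = \left(s^{2} + s \left(s + s^{2}\right)\right) + s = s + s^{2} + s \left(s + s^{2}\right)$)
$O{\left(W,Z \right)} = \frac{1}{4} + W$ ($O{\left(W,Z \right)} = W + \frac{1}{4} = \frac{1}{4} + W$)
$b{\left(-11 \right)} + O{\left(4,7 \right)} = - 11 \left(1 + \left(-11\right)^{2} + 2 \left(-11\right)\right) + \left(\frac{1}{4} + 4\right) = - 11 \left(1 + 121 - 22\right) + \frac{17}{4} = \left(-11\right) 100 + \frac{17}{4} = -1100 + \frac{17}{4} = - \frac{4383}{4}$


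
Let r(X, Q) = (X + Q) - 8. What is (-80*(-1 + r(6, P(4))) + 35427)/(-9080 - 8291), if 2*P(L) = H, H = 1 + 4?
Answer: -1223/599 ≈ -2.0417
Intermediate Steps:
H = 5
P(L) = 5/2 (P(L) = (½)*5 = 5/2)
r(X, Q) = -8 + Q + X (r(X, Q) = (Q + X) - 8 = -8 + Q + X)
(-80*(-1 + r(6, P(4))) + 35427)/(-9080 - 8291) = (-80*(-1 + (-8 + 5/2 + 6)) + 35427)/(-9080 - 8291) = (-80*(-1 + ½) + 35427)/(-17371) = (-80*(-½) + 35427)*(-1/17371) = (40 + 35427)*(-1/17371) = 35467*(-1/17371) = -1223/599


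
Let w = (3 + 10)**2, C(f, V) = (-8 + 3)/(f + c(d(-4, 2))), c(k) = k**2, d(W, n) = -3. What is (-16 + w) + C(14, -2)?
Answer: 3514/23 ≈ 152.78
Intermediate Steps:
C(f, V) = -5/(9 + f) (C(f, V) = (-8 + 3)/(f + (-3)**2) = -5/(f + 9) = -5/(9 + f))
w = 169 (w = 13**2 = 169)
(-16 + w) + C(14, -2) = (-16 + 169) - 5/(9 + 14) = 153 - 5/23 = 3514/23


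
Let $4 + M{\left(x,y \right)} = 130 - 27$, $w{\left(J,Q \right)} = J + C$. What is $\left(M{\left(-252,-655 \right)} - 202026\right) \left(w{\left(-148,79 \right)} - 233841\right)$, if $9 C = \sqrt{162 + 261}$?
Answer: $47248696803 - 67309 \sqrt{47} \approx 4.7248 \cdot 10^{10}$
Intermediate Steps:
$C = \frac{\sqrt{47}}{3}$ ($C = \frac{\sqrt{162 + 261}}{9} = \frac{\sqrt{423}}{9} = \frac{3 \sqrt{47}}{9} = \frac{\sqrt{47}}{3} \approx 2.2852$)
$w{\left(J,Q \right)} = J + \frac{\sqrt{47}}{3}$
$M{\left(x,y \right)} = 99$ ($M{\left(x,y \right)} = -4 + \left(130 - 27\right) = -4 + 103 = 99$)
$\left(M{\left(-252,-655 \right)} - 202026\right) \left(w{\left(-148,79 \right)} - 233841\right) = \left(99 - 202026\right) \left(\left(-148 + \frac{\sqrt{47}}{3}\right) - 233841\right) = - 201927 \left(-233989 + \frac{\sqrt{47}}{3}\right) = 47248696803 - 67309 \sqrt{47}$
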